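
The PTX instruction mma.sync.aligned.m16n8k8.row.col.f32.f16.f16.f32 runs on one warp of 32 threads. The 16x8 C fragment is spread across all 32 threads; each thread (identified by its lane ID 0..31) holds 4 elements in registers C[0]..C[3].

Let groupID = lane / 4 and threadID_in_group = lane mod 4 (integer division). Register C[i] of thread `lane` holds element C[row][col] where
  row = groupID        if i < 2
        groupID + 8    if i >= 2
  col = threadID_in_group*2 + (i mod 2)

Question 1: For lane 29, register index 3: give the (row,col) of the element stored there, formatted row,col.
lane 29: g=7 (29/4), t=1 (29%4)
i=3: r=7+8=15, c=1*2+1=3

15,3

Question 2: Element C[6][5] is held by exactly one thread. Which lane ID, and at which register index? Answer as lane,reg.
26,1

r=6->g=6,rb=0  c=5->t=2,b0=1
L=6*4+2=26  i=0*2+1=1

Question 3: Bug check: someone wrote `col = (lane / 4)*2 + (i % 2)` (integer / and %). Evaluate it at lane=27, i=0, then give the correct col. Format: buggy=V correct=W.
buggy=12 correct=6

`(lane / 4)*2 + (i % 2)`[27,0]->12
lane 27: g=6 (27/4), t=3 (27%4)
i=0: r=6+0=6, c=3*2+0=6
col: 12 vs 6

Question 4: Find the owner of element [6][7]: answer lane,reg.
27,1

r:6=>grp=6,rB=0  c:7=>tig=3,lo=1
L=6*4+3=27  i=0*2+1=1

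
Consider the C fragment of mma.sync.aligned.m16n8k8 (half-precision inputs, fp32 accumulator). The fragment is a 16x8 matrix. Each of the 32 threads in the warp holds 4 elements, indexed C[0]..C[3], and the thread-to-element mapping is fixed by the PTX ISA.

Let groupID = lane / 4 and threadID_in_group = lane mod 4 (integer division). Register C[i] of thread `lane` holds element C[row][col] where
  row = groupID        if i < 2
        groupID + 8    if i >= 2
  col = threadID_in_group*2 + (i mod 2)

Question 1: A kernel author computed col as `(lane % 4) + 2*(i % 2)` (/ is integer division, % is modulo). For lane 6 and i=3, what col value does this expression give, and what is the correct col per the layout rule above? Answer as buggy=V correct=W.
`(lane % 4) + 2*(i % 2)`[6,3]=>4
L=6=>grp=6>>2=1, tig=6&3=2
[3]=>row 1+8=9  col 2·2+1=5
col: 4 vs 5

buggy=4 correct=5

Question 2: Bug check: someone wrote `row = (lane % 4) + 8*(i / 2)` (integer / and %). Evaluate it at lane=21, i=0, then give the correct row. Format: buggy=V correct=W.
buggy=1 correct=5

`(lane % 4) + 8*(i / 2)`[21,0]->1
L=21->g=21>>2=5, t=21&3=1
[0]->row 5+0=5  col 1·2+0=2
row: 1 vs 5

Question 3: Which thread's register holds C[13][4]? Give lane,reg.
r=13→G=5,rhi=1  c=4→T=2,p=0
L=5*4+2=22  i=1*2+0=2

22,2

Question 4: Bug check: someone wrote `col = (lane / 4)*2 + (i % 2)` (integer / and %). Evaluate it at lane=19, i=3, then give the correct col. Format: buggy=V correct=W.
buggy=9 correct=7

`(lane / 4)*2 + (i % 2)`[19,3]->9
L=19->g=19>>2=4, t=19&3=3
[3]->row 4+8=12  col 3·2+1=7
col: 9 vs 7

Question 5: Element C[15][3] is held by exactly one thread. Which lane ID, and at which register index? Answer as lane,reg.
r:15=>grp=7,rB=1  c:3=>tig=1,lo=1
L=7*4+1=29  i=1*2+1=3

29,3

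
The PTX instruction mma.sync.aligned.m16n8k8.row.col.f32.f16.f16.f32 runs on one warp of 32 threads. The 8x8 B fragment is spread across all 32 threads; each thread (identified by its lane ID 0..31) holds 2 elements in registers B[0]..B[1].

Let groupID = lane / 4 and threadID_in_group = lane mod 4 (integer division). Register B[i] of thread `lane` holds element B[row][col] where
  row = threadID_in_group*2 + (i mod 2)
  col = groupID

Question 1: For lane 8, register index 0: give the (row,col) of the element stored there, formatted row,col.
0,2

8: G=2,T=0
[0] (0*2+0,2) = (0,2)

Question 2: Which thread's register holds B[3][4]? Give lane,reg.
17,1

c=4→G=4  r=3→T=1,p=1
L=4*4+1=17  i=1=1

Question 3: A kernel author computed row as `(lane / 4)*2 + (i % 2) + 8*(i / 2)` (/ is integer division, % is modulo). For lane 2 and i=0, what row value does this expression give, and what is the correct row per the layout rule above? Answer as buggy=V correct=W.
buggy=0 correct=4

`(lane / 4)*2 + (i % 2) + 8*(i / 2)`[2,0]=>0
L=2=>grp=2>>2=0, tig=2&3=2
[0]=>row 2·2+0=4  col grp=0
row: 0 vs 4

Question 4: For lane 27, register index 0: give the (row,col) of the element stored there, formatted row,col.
lane 27: gr=6 (27/4), th=3 (27%4)
i=0: r=3*2+0=6, c=gr=6

6,6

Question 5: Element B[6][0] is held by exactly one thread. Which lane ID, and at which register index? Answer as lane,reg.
3,0

c=0→G=0  r=6→T=3,p=0
L=0*4+3=3  i=0=0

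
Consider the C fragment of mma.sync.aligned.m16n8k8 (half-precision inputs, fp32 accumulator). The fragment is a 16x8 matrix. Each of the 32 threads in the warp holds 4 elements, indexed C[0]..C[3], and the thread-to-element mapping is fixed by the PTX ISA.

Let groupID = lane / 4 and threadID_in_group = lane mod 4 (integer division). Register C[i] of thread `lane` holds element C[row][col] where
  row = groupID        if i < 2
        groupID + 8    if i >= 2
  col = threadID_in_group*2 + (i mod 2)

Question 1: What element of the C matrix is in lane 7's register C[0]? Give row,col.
1,6

L=7->g=7>>2=1, t=7&3=3
[0]->row 1+0=1  col 3·2+0=6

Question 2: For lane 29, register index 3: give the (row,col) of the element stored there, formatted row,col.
29: g=7,t=1
[3] (7+8,1*2+1) = (15,3)

15,3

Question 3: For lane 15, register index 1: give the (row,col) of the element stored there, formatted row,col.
3,7

lane 15->15/4=3, 15 mod 4=3
i=1  r:3+0->3  c:2·3+1->7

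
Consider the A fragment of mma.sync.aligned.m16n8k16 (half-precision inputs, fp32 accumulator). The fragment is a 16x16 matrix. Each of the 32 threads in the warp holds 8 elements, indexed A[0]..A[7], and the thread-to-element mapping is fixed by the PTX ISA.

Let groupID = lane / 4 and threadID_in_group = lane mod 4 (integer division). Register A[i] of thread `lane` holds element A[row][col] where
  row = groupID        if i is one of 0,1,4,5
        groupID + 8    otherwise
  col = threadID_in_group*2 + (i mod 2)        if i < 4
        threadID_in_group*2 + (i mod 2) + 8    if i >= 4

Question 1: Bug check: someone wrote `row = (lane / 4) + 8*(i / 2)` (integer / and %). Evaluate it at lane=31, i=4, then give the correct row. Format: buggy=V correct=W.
buggy=23 correct=7

`(lane / 4) + 8*(i / 2)`[31,4]⇒23
L=31⇒gr=31>>2=7, th=31&3=3
[4]⇒row 7+0=7  col 3·2+0+8=14
row: 23 vs 7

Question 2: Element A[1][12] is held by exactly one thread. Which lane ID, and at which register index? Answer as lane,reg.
6,4

r=1⇒gr=1,Rb=0  c=12⇒Cb=1,th=2,odd=0
L=1*4+2=6  i=1*4+0*2+0=4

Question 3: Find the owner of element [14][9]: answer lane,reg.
24,7

r: 14->gid=6,r8=1  c: 9->c8=1,tid=0,i&1=1
L=6*4+0=24  i=1*4+1*2+1=7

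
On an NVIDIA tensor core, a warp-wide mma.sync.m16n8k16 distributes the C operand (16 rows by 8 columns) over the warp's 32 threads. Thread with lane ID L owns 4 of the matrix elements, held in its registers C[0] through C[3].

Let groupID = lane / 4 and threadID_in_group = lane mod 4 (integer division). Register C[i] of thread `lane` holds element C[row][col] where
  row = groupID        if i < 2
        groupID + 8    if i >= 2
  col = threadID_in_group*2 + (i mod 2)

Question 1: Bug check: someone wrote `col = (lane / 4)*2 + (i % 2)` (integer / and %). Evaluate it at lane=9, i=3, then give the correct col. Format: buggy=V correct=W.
buggy=5 correct=3

`(lane / 4)*2 + (i % 2)`[9,3]=>5
lane 9=>9/4=2, 9 mod 4=1
i=3  r:2+8=>10  c:2·1+1=>3
col: 5 vs 3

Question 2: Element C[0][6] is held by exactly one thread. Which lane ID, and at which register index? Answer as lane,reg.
3,0

r: 0->gid=0,r8=0  c: 6->tid=3,i&1=0
L=0*4+3=3  i=0*2+0=0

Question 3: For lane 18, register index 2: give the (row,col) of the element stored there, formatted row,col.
12,4

18: gid=4,tid=2
[2] (4+8,2*2+0) = (12,4)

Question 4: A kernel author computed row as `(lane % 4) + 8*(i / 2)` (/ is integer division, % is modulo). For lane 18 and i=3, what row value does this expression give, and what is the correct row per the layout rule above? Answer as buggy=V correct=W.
buggy=10 correct=12

`(lane % 4) + 8*(i / 2)`[18,3]=>10
lane 18: grp=4 (18/4), tig=2 (18%4)
i=3: r=4+8=12, c=2*2+1=5
row: 10 vs 12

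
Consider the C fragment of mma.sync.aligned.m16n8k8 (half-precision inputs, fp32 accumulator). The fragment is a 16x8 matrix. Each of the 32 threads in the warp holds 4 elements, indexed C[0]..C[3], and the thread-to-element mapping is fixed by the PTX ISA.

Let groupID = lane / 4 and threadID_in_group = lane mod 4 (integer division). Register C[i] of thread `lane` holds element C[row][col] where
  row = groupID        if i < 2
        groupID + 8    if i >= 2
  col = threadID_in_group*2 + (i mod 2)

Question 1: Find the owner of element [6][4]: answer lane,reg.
26,0

r=6->g=6,rb=0  c=4->t=2,b0=0
L=6*4+2=26  i=0*2+0=0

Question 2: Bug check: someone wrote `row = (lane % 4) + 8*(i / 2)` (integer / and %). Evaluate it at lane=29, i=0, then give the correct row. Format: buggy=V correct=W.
buggy=1 correct=7

`(lane % 4) + 8*(i / 2)`[29,0]⇒1
29: gr=7,th=1
[0] (7+0,1*2+0) = (7,2)
row: 1 vs 7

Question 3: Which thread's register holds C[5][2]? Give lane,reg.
21,0

r=5→G=5,rhi=0  c=2→T=1,p=0
L=5*4+1=21  i=0*2+0=0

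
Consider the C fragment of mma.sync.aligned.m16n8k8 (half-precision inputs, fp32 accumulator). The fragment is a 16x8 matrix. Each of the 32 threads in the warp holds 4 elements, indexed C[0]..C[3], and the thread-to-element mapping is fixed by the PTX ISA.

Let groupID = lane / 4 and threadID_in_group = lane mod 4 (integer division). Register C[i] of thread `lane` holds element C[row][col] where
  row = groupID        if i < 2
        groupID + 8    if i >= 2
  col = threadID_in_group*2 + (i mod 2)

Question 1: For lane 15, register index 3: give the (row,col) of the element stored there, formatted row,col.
lane 15: grp=3 (15/4), tig=3 (15%4)
i=3: r=3+8=11, c=3*2+1=7

11,7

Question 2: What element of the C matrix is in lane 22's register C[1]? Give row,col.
5,5

lane 22: g=5 (22/4), t=2 (22%4)
i=1: r=5+0=5, c=2*2+1=5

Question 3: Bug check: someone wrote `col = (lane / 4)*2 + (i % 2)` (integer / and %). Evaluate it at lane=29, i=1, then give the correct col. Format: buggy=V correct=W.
`(lane / 4)*2 + (i % 2)`[29,1]->15
29: g=7,t=1
[1] (7+0,1*2+1) = (7,3)
col: 15 vs 3

buggy=15 correct=3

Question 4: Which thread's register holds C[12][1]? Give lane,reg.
r=12→G=4,rhi=1  c=1→T=0,p=1
L=4*4+0=16  i=1*2+1=3

16,3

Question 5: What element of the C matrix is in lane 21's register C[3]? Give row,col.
13,3

lane 21: G=5 (21/4), T=1 (21%4)
i=3: r=5+8=13, c=1*2+1=3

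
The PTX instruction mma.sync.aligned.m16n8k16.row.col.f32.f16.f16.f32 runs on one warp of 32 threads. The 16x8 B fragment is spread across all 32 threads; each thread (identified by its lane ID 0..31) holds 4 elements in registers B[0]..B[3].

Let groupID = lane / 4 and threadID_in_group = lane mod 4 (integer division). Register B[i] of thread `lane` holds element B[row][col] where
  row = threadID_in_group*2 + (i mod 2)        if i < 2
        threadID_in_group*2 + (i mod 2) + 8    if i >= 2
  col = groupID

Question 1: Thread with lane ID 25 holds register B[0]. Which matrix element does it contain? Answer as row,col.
2,6

lane 25=>25/4=6, 25 mod 4=1
i=0  r:2·1+0+0=>2  c:6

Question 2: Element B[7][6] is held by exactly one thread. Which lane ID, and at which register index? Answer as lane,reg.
c=6⇒gr=6  r=7⇒Rb=0,th=3,odd=1
L=6*4+3=27  i=0*2+1=1

27,1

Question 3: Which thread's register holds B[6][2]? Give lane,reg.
c:2=>grp=2  r:6=>rB=0,tig=3,lo=0
L=2*4+3=11  i=0*2+0=0

11,0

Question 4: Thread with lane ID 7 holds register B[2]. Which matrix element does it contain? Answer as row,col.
14,1

7: g=1,t=3
[2] (3*2+0+8,1) = (14,1)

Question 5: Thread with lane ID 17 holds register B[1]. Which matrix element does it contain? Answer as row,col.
L=17→G=17>>2=4, T=17&3=1
[1]→row 1·2+1+0=3  col G=4

3,4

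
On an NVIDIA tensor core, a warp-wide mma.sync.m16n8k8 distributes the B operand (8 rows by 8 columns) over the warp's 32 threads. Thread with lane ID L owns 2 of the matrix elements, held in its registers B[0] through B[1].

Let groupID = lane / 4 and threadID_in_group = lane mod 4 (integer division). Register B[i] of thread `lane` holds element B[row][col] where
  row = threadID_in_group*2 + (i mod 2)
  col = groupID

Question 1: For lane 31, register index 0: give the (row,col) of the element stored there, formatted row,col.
6,7

lane 31: gr=7 (31/4), th=3 (31%4)
i=0: r=3*2+0=6, c=gr=7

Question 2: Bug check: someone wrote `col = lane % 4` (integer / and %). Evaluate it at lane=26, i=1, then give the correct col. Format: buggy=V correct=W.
buggy=2 correct=6

`lane % 4`[26,1]=>2
L=26=>grp=26>>2=6, tig=26&3=2
[1]=>row 2·2+1=5  col grp=6
col: 2 vs 6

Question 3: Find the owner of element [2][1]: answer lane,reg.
c=1→G=1  r=2→T=1,p=0
L=1*4+1=5  i=0=0

5,0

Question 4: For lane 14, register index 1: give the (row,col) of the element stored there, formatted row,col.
14: g=3,t=2
[1] (2*2+1,3) = (5,3)

5,3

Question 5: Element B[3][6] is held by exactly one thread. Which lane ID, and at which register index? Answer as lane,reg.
c: 6->gid=6  r: 3->tid=1,i&1=1
L=6*4+1=25  i=1=1

25,1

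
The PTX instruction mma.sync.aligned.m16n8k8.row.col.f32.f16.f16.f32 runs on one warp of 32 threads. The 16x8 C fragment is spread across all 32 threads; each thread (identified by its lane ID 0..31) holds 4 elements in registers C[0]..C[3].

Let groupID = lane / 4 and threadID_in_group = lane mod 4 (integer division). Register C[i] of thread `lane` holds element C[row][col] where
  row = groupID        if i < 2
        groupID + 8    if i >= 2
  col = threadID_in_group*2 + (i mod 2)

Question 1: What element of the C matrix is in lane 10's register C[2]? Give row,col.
10: gr=2,th=2
[2] (2+8,2*2+0) = (10,4)

10,4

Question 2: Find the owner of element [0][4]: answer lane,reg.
2,0

r=0->g=0,rb=0  c=4->t=2,b0=0
L=0*4+2=2  i=0*2+0=0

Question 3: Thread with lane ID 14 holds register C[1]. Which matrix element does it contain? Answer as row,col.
lane 14: grp=3 (14/4), tig=2 (14%4)
i=1: r=3+0=3, c=2*2+1=5

3,5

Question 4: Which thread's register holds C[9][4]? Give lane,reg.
r=9->g=1,rb=1  c=4->t=2,b0=0
L=1*4+2=6  i=1*2+0=2

6,2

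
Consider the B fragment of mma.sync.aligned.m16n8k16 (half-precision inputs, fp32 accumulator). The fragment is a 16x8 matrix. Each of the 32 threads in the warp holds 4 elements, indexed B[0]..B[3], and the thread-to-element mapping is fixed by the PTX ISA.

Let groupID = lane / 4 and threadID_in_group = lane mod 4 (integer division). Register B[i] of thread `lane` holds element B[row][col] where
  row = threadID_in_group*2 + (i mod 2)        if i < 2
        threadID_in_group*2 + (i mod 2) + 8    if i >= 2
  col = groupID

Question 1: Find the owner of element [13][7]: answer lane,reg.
30,3

c=7→G=7  r=13→rhi=1,T=2,p=1
L=7*4+2=30  i=1*2+1=3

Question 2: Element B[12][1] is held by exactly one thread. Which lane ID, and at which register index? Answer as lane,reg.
6,2

c: 1->gid=1  r: 12->r8=1,tid=2,i&1=0
L=1*4+2=6  i=1*2+0=2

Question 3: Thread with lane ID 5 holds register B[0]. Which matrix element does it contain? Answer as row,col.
2,1

5: gr=1,th=1
[0] (1*2+0+0,1) = (2,1)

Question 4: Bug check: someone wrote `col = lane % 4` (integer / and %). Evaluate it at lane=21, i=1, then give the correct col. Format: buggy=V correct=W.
`lane % 4`[21,1]=>1
21: grp=5,tig=1
[1] (1*2+1+0,5) = (3,5)
col: 1 vs 5

buggy=1 correct=5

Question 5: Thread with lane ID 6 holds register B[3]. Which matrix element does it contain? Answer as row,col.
13,1

lane 6: gid=1 (6/4), tid=2 (6%4)
i=3: r=2*2+1+8=13, c=gid=1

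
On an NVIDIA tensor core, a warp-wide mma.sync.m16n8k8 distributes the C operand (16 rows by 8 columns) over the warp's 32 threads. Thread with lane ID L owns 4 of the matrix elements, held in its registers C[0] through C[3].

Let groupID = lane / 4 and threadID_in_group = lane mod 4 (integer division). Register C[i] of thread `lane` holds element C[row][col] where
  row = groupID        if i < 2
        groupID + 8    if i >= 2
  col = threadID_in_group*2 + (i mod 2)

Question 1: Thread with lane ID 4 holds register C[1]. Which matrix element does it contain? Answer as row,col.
lane 4: gid=1 (4/4), tid=0 (4%4)
i=1: r=1+0=1, c=0*2+1=1

1,1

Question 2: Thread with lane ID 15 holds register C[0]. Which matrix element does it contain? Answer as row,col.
L=15=>grp=15>>2=3, tig=15&3=3
[0]=>row 3+0=3  col 3·2+0=6

3,6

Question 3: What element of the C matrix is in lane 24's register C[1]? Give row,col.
lane 24: grp=6 (24/4), tig=0 (24%4)
i=1: r=6+0=6, c=0*2+1=1

6,1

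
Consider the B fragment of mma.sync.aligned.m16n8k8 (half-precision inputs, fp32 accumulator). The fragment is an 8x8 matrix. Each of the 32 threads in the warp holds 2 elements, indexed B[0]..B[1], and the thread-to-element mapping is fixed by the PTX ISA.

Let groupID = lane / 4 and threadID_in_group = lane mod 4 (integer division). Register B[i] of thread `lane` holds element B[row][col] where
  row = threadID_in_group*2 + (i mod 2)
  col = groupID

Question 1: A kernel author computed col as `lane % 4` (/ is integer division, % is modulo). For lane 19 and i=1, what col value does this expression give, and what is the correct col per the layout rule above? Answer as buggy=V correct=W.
buggy=3 correct=4

`lane % 4`[19,1]->3
lane 19: g=4 (19/4), t=3 (19%4)
i=1: r=3*2+1=7, c=g=4
col: 3 vs 4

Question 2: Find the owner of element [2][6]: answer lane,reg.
25,0

c=6→G=6  r=2→T=1,p=0
L=6*4+1=25  i=0=0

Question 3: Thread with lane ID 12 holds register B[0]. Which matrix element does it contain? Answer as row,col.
0,3

L=12->gid=12>>2=3, tid=12&3=0
[0]->row 0·2+0=0  col gid=3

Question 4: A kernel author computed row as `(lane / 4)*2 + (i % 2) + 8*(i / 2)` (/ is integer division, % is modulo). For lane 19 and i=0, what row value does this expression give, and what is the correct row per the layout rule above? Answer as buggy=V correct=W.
buggy=8 correct=6

`(lane / 4)*2 + (i % 2) + 8*(i / 2)`[19,0]->8
lane 19: gid=4 (19/4), tid=3 (19%4)
i=0: r=3*2+0=6, c=gid=4
row: 8 vs 6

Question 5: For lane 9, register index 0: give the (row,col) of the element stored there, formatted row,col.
2,2

L=9=>grp=9>>2=2, tig=9&3=1
[0]=>row 1·2+0=2  col grp=2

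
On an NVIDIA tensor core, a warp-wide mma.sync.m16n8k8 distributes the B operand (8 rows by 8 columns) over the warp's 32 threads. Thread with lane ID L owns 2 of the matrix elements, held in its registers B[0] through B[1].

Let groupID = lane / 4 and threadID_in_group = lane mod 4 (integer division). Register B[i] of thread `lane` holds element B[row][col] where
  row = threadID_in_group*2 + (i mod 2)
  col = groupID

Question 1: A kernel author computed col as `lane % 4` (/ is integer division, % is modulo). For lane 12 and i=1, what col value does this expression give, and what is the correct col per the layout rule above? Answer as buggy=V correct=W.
buggy=0 correct=3

`lane % 4`[12,1]->0
lane 12->12/4=3, 12 mod 4=0
i=1  r:2·0+1->1  c:3
col: 0 vs 3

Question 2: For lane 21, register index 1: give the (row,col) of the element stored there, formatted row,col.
3,5

lane 21: grp=5 (21/4), tig=1 (21%4)
i=1: r=1*2+1=3, c=grp=5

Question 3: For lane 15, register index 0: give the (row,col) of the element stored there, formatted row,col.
6,3

L=15⇒gr=15>>2=3, th=15&3=3
[0]⇒row 3·2+0=6  col gr=3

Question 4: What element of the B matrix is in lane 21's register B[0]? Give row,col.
2,5

lane 21: grp=5 (21/4), tig=1 (21%4)
i=0: r=1*2+0=2, c=grp=5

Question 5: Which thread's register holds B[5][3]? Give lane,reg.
c:3=>grp=3  r:5=>tig=2,lo=1
L=3*4+2=14  i=1=1

14,1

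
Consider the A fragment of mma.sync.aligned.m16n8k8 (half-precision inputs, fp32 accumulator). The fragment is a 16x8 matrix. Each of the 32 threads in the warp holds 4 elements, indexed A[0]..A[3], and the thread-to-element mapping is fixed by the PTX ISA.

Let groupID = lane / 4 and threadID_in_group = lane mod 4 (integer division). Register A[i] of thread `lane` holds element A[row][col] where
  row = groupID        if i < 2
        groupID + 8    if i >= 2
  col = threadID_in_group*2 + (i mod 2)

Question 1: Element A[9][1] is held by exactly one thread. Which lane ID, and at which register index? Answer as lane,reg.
4,3

r: 9->gid=1,r8=1  c: 1->tid=0,i&1=1
L=1*4+0=4  i=1*2+1=3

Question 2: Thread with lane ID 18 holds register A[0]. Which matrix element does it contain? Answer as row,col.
4,4

lane 18⇒18/4=4, 18 mod 4=2
i=0  r:4+0⇒4  c:2·2+0⇒4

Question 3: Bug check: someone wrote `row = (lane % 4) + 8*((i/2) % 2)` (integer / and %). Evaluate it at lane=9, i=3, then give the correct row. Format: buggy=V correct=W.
buggy=9 correct=10

`(lane % 4) + 8*((i/2) % 2)`[9,3]=>9
L=9=>grp=9>>2=2, tig=9&3=1
[3]=>row 2+8=10  col 1·2+1=3
row: 9 vs 10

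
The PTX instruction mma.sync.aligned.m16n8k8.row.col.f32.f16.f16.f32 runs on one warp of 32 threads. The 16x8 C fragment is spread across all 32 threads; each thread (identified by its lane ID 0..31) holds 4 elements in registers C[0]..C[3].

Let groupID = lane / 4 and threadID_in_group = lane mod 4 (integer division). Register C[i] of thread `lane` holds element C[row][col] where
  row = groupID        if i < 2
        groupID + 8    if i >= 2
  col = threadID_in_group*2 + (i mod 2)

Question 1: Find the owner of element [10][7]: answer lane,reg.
11,3

r=10⇒gr=2,Rb=1  c=7⇒th=3,odd=1
L=2*4+3=11  i=1*2+1=3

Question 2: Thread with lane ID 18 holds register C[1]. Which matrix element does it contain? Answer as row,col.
18: gid=4,tid=2
[1] (4+0,2*2+1) = (4,5)

4,5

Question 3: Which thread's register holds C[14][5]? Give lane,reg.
26,3

r=14→G=6,rhi=1  c=5→T=2,p=1
L=6*4+2=26  i=1*2+1=3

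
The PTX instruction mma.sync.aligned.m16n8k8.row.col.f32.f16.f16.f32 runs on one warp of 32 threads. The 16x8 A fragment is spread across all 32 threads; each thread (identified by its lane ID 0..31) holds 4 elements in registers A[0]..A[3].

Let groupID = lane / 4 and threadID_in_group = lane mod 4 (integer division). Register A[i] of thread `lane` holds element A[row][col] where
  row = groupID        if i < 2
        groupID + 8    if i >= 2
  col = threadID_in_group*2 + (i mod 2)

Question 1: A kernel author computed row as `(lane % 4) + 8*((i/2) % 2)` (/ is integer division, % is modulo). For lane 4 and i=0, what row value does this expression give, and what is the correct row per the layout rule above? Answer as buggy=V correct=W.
buggy=0 correct=1

`(lane % 4) + 8*((i/2) % 2)`[4,0]->0
L=4->g=4>>2=1, t=4&3=0
[0]->row 1+0=1  col 0·2+0=0
row: 0 vs 1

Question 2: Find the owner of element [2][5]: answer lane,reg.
r=2→G=2,rhi=0  c=5→T=2,p=1
L=2*4+2=10  i=0*2+1=1

10,1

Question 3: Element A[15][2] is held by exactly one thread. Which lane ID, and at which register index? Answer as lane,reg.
29,2

r=15->g=7,rb=1  c=2->t=1,b0=0
L=7*4+1=29  i=1*2+0=2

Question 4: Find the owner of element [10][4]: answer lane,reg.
r=10->g=2,rb=1  c=4->t=2,b0=0
L=2*4+2=10  i=1*2+0=2

10,2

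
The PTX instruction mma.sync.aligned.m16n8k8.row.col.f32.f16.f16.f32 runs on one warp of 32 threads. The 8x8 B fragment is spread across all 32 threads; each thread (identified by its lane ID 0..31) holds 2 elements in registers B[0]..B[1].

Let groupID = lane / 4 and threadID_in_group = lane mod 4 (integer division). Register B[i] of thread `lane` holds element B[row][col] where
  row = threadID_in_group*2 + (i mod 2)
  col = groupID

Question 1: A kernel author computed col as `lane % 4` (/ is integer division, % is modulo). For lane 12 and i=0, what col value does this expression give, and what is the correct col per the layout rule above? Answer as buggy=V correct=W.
`lane % 4`[12,0]=>0
lane 12=>12/4=3, 12 mod 4=0
i=0  r:2·0+0=>0  c:3
col: 0 vs 3

buggy=0 correct=3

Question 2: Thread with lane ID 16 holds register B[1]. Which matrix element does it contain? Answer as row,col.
lane 16: gid=4 (16/4), tid=0 (16%4)
i=1: r=0*2+1=1, c=gid=4

1,4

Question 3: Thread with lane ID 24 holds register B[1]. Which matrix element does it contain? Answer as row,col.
1,6

lane 24=>24/4=6, 24 mod 4=0
i=1  r:2·0+1=>1  c:6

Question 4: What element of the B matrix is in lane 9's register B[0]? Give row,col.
2,2

lane 9=>9/4=2, 9 mod 4=1
i=0  r:2·1+0=>2  c:2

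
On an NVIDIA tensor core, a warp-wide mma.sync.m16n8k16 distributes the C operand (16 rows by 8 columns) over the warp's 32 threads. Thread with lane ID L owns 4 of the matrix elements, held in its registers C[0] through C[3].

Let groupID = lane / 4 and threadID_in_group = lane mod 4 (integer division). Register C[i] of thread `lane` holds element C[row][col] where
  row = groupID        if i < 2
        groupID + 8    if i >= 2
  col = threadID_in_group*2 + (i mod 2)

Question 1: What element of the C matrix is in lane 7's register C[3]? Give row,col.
9,7

lane 7: G=1 (7/4), T=3 (7%4)
i=3: r=1+8=9, c=3*2+1=7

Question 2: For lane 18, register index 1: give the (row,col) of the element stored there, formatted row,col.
4,5

18: G=4,T=2
[1] (4+0,2*2+1) = (4,5)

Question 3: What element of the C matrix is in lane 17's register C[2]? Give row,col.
17: G=4,T=1
[2] (4+8,1*2+0) = (12,2)

12,2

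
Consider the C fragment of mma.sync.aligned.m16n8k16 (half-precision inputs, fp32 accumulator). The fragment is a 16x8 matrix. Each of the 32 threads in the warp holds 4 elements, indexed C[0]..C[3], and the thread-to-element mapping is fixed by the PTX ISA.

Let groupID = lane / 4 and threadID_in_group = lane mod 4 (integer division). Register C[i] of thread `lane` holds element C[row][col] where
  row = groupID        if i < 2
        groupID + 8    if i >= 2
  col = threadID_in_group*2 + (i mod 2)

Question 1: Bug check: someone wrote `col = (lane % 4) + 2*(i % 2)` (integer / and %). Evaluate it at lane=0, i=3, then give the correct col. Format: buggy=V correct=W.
`(lane % 4) + 2*(i % 2)`[0,3]->2
0: g=0,t=0
[3] (0+8,0*2+1) = (8,1)
col: 2 vs 1

buggy=2 correct=1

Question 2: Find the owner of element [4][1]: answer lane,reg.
16,1

r=4->g=4,rb=0  c=1->t=0,b0=1
L=4*4+0=16  i=0*2+1=1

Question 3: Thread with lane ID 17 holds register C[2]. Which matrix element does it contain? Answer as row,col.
12,2

lane 17: grp=4 (17/4), tig=1 (17%4)
i=2: r=4+8=12, c=1*2+0=2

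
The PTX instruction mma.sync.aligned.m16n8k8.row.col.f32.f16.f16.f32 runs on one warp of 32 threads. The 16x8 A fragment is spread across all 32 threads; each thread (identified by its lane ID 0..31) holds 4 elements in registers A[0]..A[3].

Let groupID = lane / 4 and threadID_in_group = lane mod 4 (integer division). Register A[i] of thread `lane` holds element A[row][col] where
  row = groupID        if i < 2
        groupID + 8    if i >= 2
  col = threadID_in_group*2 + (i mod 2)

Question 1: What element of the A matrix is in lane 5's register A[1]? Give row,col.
lane 5⇒5/4=1, 5 mod 4=1
i=1  r:1+0⇒1  c:2·1+1⇒3

1,3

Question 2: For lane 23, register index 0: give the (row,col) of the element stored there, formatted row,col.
lane 23: grp=5 (23/4), tig=3 (23%4)
i=0: r=5+0=5, c=3*2+0=6

5,6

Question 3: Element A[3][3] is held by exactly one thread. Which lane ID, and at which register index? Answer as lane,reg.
13,1

r=3→G=3,rhi=0  c=3→T=1,p=1
L=3*4+1=13  i=0*2+1=1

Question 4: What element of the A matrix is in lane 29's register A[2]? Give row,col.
29: grp=7,tig=1
[2] (7+8,1*2+0) = (15,2)

15,2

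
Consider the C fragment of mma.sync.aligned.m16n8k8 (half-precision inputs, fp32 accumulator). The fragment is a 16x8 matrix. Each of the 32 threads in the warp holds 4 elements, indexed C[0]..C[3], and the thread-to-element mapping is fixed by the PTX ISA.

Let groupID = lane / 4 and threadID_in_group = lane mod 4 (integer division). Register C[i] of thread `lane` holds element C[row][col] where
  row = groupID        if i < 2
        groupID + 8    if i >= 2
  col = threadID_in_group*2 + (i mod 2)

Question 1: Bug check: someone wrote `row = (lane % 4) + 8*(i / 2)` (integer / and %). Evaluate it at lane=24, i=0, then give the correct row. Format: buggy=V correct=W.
`(lane % 4) + 8*(i / 2)`[24,0]⇒0
lane 24: gr=6 (24/4), th=0 (24%4)
i=0: r=6+0=6, c=0*2+0=0
row: 0 vs 6

buggy=0 correct=6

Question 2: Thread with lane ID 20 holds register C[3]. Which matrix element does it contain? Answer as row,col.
13,1

lane 20=>20/4=5, 20 mod 4=0
i=3  r:5+8=>13  c:2·0+1=>1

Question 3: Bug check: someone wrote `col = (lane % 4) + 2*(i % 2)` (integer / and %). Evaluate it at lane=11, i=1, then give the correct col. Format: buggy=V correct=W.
buggy=5 correct=7

`(lane % 4) + 2*(i % 2)`[11,1]->5
lane 11->11/4=2, 11 mod 4=3
i=1  r:2+0->2  c:2·3+1->7
col: 5 vs 7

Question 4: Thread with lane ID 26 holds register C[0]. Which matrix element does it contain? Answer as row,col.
6,4

26: grp=6,tig=2
[0] (6+0,2*2+0) = (6,4)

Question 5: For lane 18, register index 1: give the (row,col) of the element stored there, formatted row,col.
4,5

18: grp=4,tig=2
[1] (4+0,2*2+1) = (4,5)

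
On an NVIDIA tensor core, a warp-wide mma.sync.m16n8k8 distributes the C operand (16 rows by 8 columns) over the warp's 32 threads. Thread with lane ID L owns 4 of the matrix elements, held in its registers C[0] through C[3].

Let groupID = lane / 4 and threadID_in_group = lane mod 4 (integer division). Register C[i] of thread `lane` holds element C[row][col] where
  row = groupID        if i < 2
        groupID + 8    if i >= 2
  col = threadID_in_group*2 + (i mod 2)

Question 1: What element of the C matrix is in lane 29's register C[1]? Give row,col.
7,3

29: grp=7,tig=1
[1] (7+0,1*2+1) = (7,3)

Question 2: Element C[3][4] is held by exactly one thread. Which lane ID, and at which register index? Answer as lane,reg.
14,0

r=3⇒gr=3,Rb=0  c=4⇒th=2,odd=0
L=3*4+2=14  i=0*2+0=0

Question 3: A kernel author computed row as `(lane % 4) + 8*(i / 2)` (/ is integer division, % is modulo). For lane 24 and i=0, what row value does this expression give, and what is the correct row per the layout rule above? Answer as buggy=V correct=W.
buggy=0 correct=6

`(lane % 4) + 8*(i / 2)`[24,0]->0
lane 24->24/4=6, 24 mod 4=0
i=0  r:6+0->6  c:2·0+0->0
row: 0 vs 6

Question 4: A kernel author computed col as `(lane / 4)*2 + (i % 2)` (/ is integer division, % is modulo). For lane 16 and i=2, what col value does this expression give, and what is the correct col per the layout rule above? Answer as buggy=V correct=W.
buggy=8 correct=0

`(lane / 4)*2 + (i % 2)`[16,2]⇒8
L=16⇒gr=16>>2=4, th=16&3=0
[2]⇒row 4+8=12  col 0·2+0=0
col: 8 vs 0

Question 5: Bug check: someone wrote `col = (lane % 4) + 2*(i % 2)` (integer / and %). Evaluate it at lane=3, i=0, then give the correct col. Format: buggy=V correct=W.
`(lane % 4) + 2*(i % 2)`[3,0]→3
lane 3: G=0 (3/4), T=3 (3%4)
i=0: r=0+0=0, c=3*2+0=6
col: 3 vs 6

buggy=3 correct=6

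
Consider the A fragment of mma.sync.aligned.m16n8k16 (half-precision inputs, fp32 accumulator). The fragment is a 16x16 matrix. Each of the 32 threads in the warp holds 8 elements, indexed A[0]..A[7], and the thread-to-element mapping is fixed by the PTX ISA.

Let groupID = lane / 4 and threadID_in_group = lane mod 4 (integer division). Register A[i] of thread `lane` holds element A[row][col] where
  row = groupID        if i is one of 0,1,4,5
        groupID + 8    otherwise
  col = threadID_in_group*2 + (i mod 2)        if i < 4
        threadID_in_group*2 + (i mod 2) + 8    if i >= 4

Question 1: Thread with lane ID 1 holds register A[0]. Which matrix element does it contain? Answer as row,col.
0,2

lane 1: gr=0 (1/4), th=1 (1%4)
i=0: r=0+0=0, c=1*2+0+0=2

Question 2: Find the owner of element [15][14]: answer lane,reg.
31,6

r: 15->gid=7,r8=1  c: 14->c8=1,tid=3,i&1=0
L=7*4+3=31  i=1*4+1*2+0=6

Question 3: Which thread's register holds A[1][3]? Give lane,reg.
5,1

r=1->g=1,rb=0  c=3->cb=0,t=1,b0=1
L=1*4+1=5  i=0*4+0*2+1=1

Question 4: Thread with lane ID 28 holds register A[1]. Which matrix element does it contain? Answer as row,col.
lane 28: gid=7 (28/4), tid=0 (28%4)
i=1: r=7+0=7, c=0*2+1+0=1

7,1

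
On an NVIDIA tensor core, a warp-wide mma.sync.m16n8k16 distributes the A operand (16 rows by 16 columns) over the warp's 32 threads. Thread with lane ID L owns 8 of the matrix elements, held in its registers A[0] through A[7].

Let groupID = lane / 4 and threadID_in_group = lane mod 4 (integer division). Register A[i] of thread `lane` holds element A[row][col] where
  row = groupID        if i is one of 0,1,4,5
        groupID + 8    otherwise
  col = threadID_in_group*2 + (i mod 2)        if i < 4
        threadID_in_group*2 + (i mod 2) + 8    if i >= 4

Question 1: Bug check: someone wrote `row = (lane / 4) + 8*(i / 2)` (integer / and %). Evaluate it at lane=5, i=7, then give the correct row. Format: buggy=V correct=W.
`(lane / 4) + 8*(i / 2)`[5,7]->25
5: gid=1,tid=1
[7] (1+8,1*2+1+8) = (9,11)
row: 25 vs 9

buggy=25 correct=9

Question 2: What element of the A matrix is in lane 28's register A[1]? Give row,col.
7,1

lane 28⇒28/4=7, 28 mod 4=0
i=1  r:7+0⇒7  c:2·0+1+0⇒1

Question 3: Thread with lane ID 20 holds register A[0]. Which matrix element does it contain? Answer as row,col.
lane 20⇒20/4=5, 20 mod 4=0
i=0  r:5+0⇒5  c:2·0+0+0⇒0

5,0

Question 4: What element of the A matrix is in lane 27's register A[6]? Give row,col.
14,14

lane 27: G=6 (27/4), T=3 (27%4)
i=6: r=6+8=14, c=3*2+0+8=14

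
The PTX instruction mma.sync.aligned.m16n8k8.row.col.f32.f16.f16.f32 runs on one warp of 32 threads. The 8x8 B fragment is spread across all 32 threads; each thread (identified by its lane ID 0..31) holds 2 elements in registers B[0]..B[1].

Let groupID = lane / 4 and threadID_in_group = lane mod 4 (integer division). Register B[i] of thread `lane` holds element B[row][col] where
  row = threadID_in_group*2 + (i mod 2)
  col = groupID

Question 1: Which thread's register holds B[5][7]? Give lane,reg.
30,1

c=7⇒gr=7  r=5⇒th=2,odd=1
L=7*4+2=30  i=1=1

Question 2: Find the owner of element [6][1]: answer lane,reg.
7,0

c:1=>grp=1  r:6=>tig=3,lo=0
L=1*4+3=7  i=0=0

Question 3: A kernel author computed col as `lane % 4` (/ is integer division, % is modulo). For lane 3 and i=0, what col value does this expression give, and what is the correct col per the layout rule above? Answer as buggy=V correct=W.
`lane % 4`[3,0]->3
lane 3: g=0 (3/4), t=3 (3%4)
i=0: r=3*2+0=6, c=g=0
col: 3 vs 0

buggy=3 correct=0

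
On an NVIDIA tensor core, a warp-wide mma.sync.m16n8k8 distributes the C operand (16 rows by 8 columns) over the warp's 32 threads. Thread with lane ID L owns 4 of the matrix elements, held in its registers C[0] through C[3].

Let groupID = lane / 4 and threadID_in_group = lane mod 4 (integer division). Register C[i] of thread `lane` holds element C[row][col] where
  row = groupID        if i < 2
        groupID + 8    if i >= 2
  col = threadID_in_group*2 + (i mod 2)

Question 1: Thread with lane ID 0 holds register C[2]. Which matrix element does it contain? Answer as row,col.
8,0

L=0->gid=0>>2=0, tid=0&3=0
[2]->row 0+8=8  col 0·2+0=0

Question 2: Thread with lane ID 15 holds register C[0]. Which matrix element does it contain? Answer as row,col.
3,6

L=15→G=15>>2=3, T=15&3=3
[0]→row 3+0=3  col 3·2+0=6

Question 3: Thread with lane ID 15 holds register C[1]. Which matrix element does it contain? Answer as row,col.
15: gid=3,tid=3
[1] (3+0,3*2+1) = (3,7)

3,7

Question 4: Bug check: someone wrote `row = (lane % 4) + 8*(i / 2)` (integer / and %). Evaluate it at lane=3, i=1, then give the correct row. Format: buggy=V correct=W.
`(lane % 4) + 8*(i / 2)`[3,1]=>3
lane 3=>3/4=0, 3 mod 4=3
i=1  r:0+0=>0  c:2·3+1=>7
row: 3 vs 0

buggy=3 correct=0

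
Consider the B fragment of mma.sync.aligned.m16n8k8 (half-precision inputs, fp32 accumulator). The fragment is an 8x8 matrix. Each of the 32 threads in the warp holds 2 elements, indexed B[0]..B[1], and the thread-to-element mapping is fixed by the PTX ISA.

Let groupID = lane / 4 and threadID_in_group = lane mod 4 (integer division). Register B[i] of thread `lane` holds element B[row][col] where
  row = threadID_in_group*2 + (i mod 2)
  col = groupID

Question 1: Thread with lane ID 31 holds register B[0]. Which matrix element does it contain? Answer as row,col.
lane 31=>31/4=7, 31 mod 4=3
i=0  r:2·3+0=>6  c:7

6,7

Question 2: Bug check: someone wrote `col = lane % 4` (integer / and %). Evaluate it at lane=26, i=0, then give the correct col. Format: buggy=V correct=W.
`lane % 4`[26,0]=>2
lane 26=>26/4=6, 26 mod 4=2
i=0  r:2·2+0=>4  c:6
col: 2 vs 6

buggy=2 correct=6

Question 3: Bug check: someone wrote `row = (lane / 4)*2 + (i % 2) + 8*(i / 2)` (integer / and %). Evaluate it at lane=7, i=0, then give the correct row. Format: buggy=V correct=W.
buggy=2 correct=6

`(lane / 4)*2 + (i % 2) + 8*(i / 2)`[7,0]=>2
7: grp=1,tig=3
[0] (3*2+0,1) = (6,1)
row: 2 vs 6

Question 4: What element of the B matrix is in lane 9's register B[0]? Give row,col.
lane 9: G=2 (9/4), T=1 (9%4)
i=0: r=1*2+0=2, c=G=2

2,2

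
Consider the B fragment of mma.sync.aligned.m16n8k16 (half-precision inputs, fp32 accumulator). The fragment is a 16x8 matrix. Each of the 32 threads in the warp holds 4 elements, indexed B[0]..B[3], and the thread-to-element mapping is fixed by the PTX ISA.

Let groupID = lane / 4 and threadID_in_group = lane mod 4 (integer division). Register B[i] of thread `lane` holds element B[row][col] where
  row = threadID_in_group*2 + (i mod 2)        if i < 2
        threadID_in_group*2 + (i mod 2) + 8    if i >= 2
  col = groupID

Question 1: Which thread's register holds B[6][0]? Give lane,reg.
c=0->g=0  r=6->rb=0,t=3,b0=0
L=0*4+3=3  i=0*2+0=0

3,0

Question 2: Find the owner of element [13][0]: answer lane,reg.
2,3

c:0=>grp=0  r:13=>rB=1,tig=2,lo=1
L=0*4+2=2  i=1*2+1=3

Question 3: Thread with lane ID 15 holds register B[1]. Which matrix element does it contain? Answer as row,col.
lane 15: G=3 (15/4), T=3 (15%4)
i=1: r=3*2+1+0=7, c=G=3

7,3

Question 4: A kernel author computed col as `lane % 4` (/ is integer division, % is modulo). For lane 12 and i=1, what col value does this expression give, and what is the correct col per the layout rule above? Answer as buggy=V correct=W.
buggy=0 correct=3

`lane % 4`[12,1]→0
L=12→G=12>>2=3, T=12&3=0
[1]→row 0·2+1+0=1  col G=3
col: 0 vs 3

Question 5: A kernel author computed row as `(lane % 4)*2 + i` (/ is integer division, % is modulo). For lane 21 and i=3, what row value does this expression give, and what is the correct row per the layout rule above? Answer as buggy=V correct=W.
buggy=5 correct=11

`(lane % 4)*2 + i`[21,3]→5
L=21→G=21>>2=5, T=21&3=1
[3]→row 1·2+1+8=11  col G=5
row: 5 vs 11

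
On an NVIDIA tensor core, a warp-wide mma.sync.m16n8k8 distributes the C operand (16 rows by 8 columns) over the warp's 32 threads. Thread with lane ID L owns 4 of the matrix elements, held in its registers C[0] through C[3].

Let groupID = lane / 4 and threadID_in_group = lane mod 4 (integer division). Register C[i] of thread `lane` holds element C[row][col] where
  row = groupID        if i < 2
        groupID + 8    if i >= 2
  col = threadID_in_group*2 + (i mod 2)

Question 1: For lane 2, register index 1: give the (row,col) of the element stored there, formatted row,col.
0,5

lane 2→2/4=0, 2 mod 4=2
i=1  r:0+0→0  c:2·2+1→5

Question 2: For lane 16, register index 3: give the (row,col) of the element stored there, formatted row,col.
lane 16->16/4=4, 16 mod 4=0
i=3  r:4+8->12  c:2·0+1->1

12,1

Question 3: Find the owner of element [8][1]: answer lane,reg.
r: 8->gid=0,r8=1  c: 1->tid=0,i&1=1
L=0*4+0=0  i=1*2+1=3

0,3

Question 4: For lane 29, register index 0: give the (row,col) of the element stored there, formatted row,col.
7,2

29: g=7,t=1
[0] (7+0,1*2+0) = (7,2)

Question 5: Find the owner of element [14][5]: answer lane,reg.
26,3

r=14→G=6,rhi=1  c=5→T=2,p=1
L=6*4+2=26  i=1*2+1=3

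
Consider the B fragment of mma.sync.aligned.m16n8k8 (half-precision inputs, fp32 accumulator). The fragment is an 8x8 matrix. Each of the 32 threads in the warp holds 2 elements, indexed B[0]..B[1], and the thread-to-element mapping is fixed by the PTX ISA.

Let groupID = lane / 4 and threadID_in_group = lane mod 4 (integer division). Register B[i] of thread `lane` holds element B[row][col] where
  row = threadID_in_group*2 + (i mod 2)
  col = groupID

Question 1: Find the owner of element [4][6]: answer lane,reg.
c=6→G=6  r=4→T=2,p=0
L=6*4+2=26  i=0=0

26,0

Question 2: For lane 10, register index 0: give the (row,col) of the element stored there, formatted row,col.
L=10->gid=10>>2=2, tid=10&3=2
[0]->row 2·2+0=4  col gid=2

4,2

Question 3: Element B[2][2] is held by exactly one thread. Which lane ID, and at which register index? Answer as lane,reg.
c:2=>grp=2  r:2=>tig=1,lo=0
L=2*4+1=9  i=0=0

9,0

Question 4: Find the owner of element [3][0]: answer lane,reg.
c=0→G=0  r=3→T=1,p=1
L=0*4+1=1  i=1=1

1,1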